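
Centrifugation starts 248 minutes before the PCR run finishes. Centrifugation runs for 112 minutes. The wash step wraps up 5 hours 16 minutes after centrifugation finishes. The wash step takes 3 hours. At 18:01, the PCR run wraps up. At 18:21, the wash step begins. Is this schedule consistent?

Centrifugation starts at 18:01 − 248 min = 13:53.
Centrifugation ends at 13:53 + 112 min = 15:45.
The wash step ends at 15:45 + 316 min = 21:01.
The wash step starts at 21:01 − 180 min = 18:01.
But the wash step is also said to start at 18:21 — a 20-minute conflict.

No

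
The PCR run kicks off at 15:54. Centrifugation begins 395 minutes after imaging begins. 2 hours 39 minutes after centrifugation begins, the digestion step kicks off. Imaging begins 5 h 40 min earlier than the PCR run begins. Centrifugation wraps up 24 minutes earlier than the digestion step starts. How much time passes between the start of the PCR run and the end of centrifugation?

3 hours 10 minutes

Imaging starts at 15:54 − 340 min = 10:14.
Centrifugation starts at 10:14 + 395 min = 16:49.
The digestion step starts at 16:49 + 159 min = 19:28.
Centrifugation ends at 19:28 − 24 min = 19:04.
From 15:54 to 19:04 is 3 hours 10 minutes.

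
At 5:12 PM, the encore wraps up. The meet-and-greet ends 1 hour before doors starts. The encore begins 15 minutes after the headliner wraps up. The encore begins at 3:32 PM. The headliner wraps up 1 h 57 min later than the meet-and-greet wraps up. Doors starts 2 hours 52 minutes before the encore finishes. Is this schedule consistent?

Doors starts at 5:12 PM − 172 min = 2:20 PM.
The meet-and-greet ends at 2:20 PM − 60 min = 1:20 PM.
The headliner ends at 1:20 PM + 117 min = 3:17 PM.
The encore starts at 3:17 PM + 15 min = 3:32 PM.
That matches the stated 3:32 PM, so the schedule is consistent.

Yes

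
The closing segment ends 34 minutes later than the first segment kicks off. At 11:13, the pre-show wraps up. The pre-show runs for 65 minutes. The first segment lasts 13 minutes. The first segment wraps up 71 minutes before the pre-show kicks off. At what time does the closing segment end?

The pre-show starts at 11:13 − 65 min = 10:08.
The first segment ends at 10:08 − 71 min = 08:57.
The first segment starts at 08:57 − 13 min = 08:44.
The closing segment ends at 08:44 + 34 min = 09:18.

09:18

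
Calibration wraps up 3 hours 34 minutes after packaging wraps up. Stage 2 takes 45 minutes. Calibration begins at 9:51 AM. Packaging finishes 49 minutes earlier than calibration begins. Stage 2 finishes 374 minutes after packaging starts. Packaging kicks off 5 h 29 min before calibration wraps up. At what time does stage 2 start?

12:36 PM

Packaging ends at 9:51 AM − 49 min = 9:02 AM.
Calibration ends at 9:02 AM + 214 min = 12:36 PM.
Packaging starts at 12:36 PM − 329 min = 7:07 AM.
Stage 2 ends at 7:07 AM + 374 min = 1:21 PM.
Stage 2 starts at 1:21 PM − 45 min = 12:36 PM.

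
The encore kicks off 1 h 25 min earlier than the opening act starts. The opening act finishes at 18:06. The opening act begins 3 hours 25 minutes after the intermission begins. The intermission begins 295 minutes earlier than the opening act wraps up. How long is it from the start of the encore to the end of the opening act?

The intermission starts at 18:06 − 295 min = 13:11.
The opening act starts at 13:11 + 205 min = 16:36.
The encore starts at 16:36 − 85 min = 15:11.
From 15:11 to 18:06 is 2 h 55 min.

2 h 55 min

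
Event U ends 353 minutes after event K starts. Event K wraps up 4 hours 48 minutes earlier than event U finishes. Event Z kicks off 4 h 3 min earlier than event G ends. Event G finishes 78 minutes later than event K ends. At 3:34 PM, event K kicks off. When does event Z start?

1:54 PM

Event U ends at 3:34 PM + 353 min = 9:27 PM.
Event K ends at 9:27 PM − 288 min = 4:39 PM.
Event G ends at 4:39 PM + 78 min = 5:57 PM.
Event Z starts at 5:57 PM − 243 min = 1:54 PM.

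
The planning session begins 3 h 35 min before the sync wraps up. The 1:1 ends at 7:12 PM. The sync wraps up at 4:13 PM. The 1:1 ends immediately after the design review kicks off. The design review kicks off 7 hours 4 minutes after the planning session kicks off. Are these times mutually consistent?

The planning session starts at 4:13 PM − 215 min = 12:38 PM.
The design review starts at 12:38 PM + 424 min = 7:42 PM.
So the 1:1 ends at 7:42 PM.
But the 1:1 is also said to end at 7:12 PM — a 30-minute conflict.

No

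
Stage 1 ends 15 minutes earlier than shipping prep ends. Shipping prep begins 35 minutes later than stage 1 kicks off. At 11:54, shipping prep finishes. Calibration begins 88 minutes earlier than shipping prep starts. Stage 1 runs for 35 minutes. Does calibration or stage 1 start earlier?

Stage 1 ends at 11:54 − 15 min = 11:39.
Stage 1 starts at 11:39 − 35 min = 11:04.
Shipping prep starts at 11:04 + 35 min = 11:39.
Calibration starts at 11:39 − 88 min = 10:11.
Calibration starts at 10:11 and stage 1 starts at 11:04, so calibration is first.

calibration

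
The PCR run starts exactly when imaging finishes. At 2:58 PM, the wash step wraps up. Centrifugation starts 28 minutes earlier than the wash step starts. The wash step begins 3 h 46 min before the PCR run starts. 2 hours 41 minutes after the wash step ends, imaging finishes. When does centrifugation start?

1:25 PM

Imaging ends at 2:58 PM + 161 min = 5:39 PM.
So the PCR run starts at 5:39 PM.
The wash step starts at 5:39 PM − 226 min = 1:53 PM.
Centrifugation starts at 1:53 PM − 28 min = 1:25 PM.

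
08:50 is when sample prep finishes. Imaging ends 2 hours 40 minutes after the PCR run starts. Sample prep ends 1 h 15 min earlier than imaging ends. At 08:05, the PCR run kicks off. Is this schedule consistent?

No

Imaging ends at 08:05 + 160 min = 10:45.
Sample prep ends at 10:45 − 75 min = 09:30.
But sample prep is also said to end at 08:50 — a 40-minute conflict.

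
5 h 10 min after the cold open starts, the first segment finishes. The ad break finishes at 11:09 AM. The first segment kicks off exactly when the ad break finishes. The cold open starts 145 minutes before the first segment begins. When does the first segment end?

1:54 PM

The first segment starts at 11:09 AM.
The cold open starts at 11:09 AM − 145 min = 8:44 AM.
The first segment ends at 8:44 AM + 310 min = 1:54 PM.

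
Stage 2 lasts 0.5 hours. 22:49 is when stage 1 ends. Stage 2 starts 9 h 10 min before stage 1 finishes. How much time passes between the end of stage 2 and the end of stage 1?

8 hours 40 minutes

Stage 2 starts at 22:49 − 550 min = 13:39.
Stage 2 ends at 13:39 + 30 min = 14:09.
From 14:09 to 22:49 is 8 hours 40 minutes.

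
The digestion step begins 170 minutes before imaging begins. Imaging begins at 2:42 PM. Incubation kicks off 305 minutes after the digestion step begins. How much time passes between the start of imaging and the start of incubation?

The digestion step starts at 2:42 PM − 170 min = 11:52 AM.
Incubation starts at 11:52 AM + 305 min = 4:57 PM.
From 2:42 PM to 4:57 PM is 2 hours 15 minutes.

2 hours 15 minutes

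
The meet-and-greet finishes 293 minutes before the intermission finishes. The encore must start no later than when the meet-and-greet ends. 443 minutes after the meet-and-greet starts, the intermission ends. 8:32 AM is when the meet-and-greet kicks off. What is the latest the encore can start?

11:02 AM

The intermission ends at 8:32 AM + 443 min = 3:55 PM.
The meet-and-greet ends at 3:55 PM − 293 min = 11:02 AM.
The encore is bounded by the meet-and-greet, so the latest it can start is 11:02 AM.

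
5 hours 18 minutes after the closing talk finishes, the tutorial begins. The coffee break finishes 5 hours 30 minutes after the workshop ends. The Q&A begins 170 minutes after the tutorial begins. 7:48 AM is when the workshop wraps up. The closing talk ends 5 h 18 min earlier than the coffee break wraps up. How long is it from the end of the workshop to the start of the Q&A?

8 h 20 min

The coffee break ends at 7:48 AM + 330 min = 1:18 PM.
The closing talk ends at 1:18 PM − 318 min = 8:00 AM.
The tutorial starts at 8:00 AM + 318 min = 1:18 PM.
The Q&A starts at 1:18 PM + 170 min = 4:08 PM.
From 7:48 AM to 4:08 PM is 8 h 20 min.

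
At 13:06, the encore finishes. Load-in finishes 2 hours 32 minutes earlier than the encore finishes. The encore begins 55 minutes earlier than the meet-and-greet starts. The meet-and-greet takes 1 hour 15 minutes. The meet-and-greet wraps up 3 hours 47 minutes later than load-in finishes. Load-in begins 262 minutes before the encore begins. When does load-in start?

07:49

Load-in ends at 13:06 − 152 min = 10:34.
The meet-and-greet ends at 10:34 + 227 min = 14:21.
The meet-and-greet starts at 14:21 − 75 min = 13:06.
The encore starts at 13:06 − 55 min = 12:11.
Load-in starts at 12:11 − 262 min = 07:49.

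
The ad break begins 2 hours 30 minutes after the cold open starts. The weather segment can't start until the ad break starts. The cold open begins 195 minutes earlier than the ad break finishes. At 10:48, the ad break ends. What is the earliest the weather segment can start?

10:03

The cold open starts at 10:48 − 195 min = 07:33.
The ad break starts at 07:33 + 150 min = 10:03.
The weather segment is bounded by the ad break, so the earliest it can start is 10:03.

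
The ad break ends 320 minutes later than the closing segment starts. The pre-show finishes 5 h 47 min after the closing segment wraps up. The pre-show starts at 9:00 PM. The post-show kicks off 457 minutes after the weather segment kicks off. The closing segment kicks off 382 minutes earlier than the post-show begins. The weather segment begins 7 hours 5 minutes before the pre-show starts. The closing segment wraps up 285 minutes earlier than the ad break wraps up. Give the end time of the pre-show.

The weather segment starts at 9:00 PM − 425 min = 1:55 PM.
The post-show starts at 1:55 PM + 457 min = 9:32 PM.
The closing segment starts at 9:32 PM − 382 min = 3:10 PM.
The ad break ends at 3:10 PM + 320 min = 8:30 PM.
The closing segment ends at 8:30 PM − 285 min = 3:45 PM.
The pre-show ends at 3:45 PM + 347 min = 9:32 PM.

9:32 PM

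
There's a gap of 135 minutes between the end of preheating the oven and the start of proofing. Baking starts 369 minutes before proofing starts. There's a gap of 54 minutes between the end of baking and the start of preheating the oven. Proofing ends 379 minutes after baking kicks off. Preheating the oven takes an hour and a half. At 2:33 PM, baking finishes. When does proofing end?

7:22 PM

Preheating the oven starts at 2:33 PM + 54 min = 3:27 PM.
Preheating the oven ends at 3:27 PM + 90 min = 4:57 PM.
Proofing starts at 4:57 PM + 135 min = 7:12 PM.
Baking starts at 7:12 PM − 369 min = 1:03 PM.
Proofing ends at 1:03 PM + 379 min = 7:22 PM.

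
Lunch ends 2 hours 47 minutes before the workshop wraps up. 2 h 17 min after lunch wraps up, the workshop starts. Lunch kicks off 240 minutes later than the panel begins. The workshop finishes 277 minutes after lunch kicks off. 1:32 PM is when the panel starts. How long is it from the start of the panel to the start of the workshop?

Lunch starts at 1:32 PM + 240 min = 5:32 PM.
The workshop ends at 5:32 PM + 277 min = 10:09 PM.
Lunch ends at 10:09 PM − 167 min = 7:22 PM.
The workshop starts at 7:22 PM + 137 min = 9:39 PM.
From 1:32 PM to 9:39 PM is 8 hours 7 minutes.

8 hours 7 minutes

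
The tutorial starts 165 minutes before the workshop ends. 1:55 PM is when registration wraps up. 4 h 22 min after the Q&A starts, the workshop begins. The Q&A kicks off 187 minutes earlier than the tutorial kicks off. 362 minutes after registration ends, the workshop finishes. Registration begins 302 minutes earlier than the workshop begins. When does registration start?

1:25 PM

The workshop ends at 1:55 PM + 362 min = 7:57 PM.
The tutorial starts at 7:57 PM − 165 min = 5:12 PM.
The Q&A starts at 5:12 PM − 187 min = 2:05 PM.
The workshop starts at 2:05 PM + 262 min = 6:27 PM.
Registration starts at 6:27 PM − 302 min = 1:25 PM.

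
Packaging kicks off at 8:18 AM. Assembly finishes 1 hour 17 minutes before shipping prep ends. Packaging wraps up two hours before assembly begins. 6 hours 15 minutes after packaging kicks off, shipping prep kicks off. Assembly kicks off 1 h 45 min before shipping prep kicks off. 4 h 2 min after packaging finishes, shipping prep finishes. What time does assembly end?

Shipping prep starts at 8:18 AM + 375 min = 2:33 PM.
Assembly starts at 2:33 PM − 105 min = 12:48 PM.
Packaging ends at 12:48 PM − 120 min = 10:48 AM.
Shipping prep ends at 10:48 AM + 242 min = 2:50 PM.
Assembly ends at 2:50 PM − 77 min = 1:33 PM.

1:33 PM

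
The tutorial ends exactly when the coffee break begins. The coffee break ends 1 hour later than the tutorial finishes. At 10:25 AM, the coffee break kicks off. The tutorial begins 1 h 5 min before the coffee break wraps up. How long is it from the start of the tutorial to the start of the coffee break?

The tutorial ends at 10:25 AM.
The coffee break ends at 10:25 AM + 60 min = 11:25 AM.
The tutorial starts at 11:25 AM − 65 min = 10:20 AM.
From 10:20 AM to 10:25 AM is 5 minutes.

5 minutes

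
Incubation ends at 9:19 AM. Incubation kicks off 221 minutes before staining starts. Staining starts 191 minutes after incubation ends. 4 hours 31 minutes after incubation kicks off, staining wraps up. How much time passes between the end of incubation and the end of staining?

Staining starts at 9:19 AM + 191 min = 12:30 PM.
Incubation starts at 12:30 PM − 221 min = 8:49 AM.
Staining ends at 8:49 AM + 271 min = 1:20 PM.
From 9:19 AM to 1:20 PM is 241 minutes.

241 minutes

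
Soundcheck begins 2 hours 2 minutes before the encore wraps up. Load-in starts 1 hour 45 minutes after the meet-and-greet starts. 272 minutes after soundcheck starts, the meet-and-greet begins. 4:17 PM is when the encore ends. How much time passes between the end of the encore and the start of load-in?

4 hours 15 minutes

Soundcheck starts at 4:17 PM − 122 min = 2:15 PM.
The meet-and-greet starts at 2:15 PM + 272 min = 6:47 PM.
Load-in starts at 6:47 PM + 105 min = 8:32 PM.
From 4:17 PM to 8:32 PM is 4 hours 15 minutes.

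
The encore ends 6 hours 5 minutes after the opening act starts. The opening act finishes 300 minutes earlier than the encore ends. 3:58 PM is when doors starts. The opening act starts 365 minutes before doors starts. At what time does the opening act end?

The opening act starts at 3:58 PM − 365 min = 9:53 AM.
The encore ends at 9:53 AM + 365 min = 3:58 PM.
The opening act ends at 3:58 PM − 300 min = 10:58 AM.

10:58 AM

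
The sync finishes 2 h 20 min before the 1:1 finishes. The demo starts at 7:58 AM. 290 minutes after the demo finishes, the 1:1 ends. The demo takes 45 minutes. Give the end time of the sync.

The demo ends at 7:58 AM + 45 min = 8:43 AM.
The 1:1 ends at 8:43 AM + 290 min = 1:33 PM.
The sync ends at 1:33 PM − 140 min = 11:13 AM.

11:13 AM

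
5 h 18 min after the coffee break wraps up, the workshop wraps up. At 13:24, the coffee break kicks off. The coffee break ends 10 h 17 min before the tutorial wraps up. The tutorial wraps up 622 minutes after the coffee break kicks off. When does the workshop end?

18:47

The tutorial ends at 13:24 + 622 min = 23:46.
The coffee break ends at 23:46 − 617 min = 13:29.
The workshop ends at 13:29 + 318 min = 18:47.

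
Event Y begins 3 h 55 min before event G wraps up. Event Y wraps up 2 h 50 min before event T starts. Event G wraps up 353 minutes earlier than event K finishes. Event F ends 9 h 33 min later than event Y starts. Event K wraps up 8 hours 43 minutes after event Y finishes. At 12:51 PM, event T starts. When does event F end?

6:29 PM

Event Y ends at 12:51 PM − 170 min = 10:01 AM.
Event K ends at 10:01 AM + 523 min = 6:44 PM.
Event G ends at 6:44 PM − 353 min = 12:51 PM.
Event Y starts at 12:51 PM − 235 min = 8:56 AM.
Event F ends at 8:56 AM + 573 min = 6:29 PM.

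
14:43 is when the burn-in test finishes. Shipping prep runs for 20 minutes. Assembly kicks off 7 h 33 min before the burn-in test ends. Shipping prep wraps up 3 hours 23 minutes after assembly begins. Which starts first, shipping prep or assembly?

assembly

Assembly starts at 14:43 − 453 min = 07:10.
Shipping prep ends at 07:10 + 203 min = 10:33.
Shipping prep starts at 10:33 − 20 min = 10:13.
Shipping prep starts at 10:13 and assembly starts at 07:10, so assembly is first.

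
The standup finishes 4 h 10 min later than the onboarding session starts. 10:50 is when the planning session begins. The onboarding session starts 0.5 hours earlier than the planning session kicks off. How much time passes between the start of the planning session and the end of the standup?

3 hours 40 minutes

The onboarding session starts at 10:50 − 30 min = 10:20.
The standup ends at 10:20 + 250 min = 14:30.
From 10:50 to 14:30 is 3 hours 40 minutes.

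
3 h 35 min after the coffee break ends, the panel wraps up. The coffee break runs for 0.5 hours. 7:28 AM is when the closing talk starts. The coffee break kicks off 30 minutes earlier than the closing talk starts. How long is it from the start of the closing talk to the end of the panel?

The coffee break starts at 7:28 AM − 30 min = 6:58 AM.
The coffee break ends at 6:58 AM + 30 min = 7:28 AM.
The panel ends at 7:28 AM + 215 min = 11:03 AM.
From 7:28 AM to 11:03 AM is 3 hours 35 minutes.

3 hours 35 minutes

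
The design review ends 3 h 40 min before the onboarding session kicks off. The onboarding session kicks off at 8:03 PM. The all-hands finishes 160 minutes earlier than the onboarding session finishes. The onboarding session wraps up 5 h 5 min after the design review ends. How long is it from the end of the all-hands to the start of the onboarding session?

1 h 15 min

The design review ends at 8:03 PM − 220 min = 4:23 PM.
The onboarding session ends at 4:23 PM + 305 min = 9:28 PM.
The all-hands ends at 9:28 PM − 160 min = 6:48 PM.
From 6:48 PM to 8:03 PM is 1 h 15 min.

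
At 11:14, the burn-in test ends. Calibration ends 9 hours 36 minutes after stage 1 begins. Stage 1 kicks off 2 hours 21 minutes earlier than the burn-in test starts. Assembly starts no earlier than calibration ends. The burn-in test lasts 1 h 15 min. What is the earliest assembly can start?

The burn-in test starts at 11:14 − 75 min = 09:59.
Stage 1 starts at 09:59 − 141 min = 07:38.
Calibration ends at 07:38 + 576 min = 17:14.
Assembly is bounded by calibration, so the earliest it can start is 17:14.

17:14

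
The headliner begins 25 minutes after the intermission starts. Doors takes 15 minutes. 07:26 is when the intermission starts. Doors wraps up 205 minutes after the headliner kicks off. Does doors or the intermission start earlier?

the intermission

The headliner starts at 07:26 + 25 min = 07:51.
Doors ends at 07:51 + 205 min = 11:16.
Doors starts at 11:16 − 15 min = 11:01.
Doors starts at 11:01 and the intermission starts at 07:26, so the intermission is first.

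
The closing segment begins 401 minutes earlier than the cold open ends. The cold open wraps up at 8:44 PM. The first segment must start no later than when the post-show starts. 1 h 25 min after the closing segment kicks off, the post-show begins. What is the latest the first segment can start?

The closing segment starts at 8:44 PM − 401 min = 2:03 PM.
The post-show starts at 2:03 PM + 85 min = 3:28 PM.
The first segment is bounded by the post-show, so the latest it can start is 3:28 PM.

3:28 PM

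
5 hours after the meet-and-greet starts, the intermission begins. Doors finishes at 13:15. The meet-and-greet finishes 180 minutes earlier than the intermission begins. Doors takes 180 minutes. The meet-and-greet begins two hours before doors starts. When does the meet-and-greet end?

Doors starts at 13:15 − 180 min = 10:15.
The meet-and-greet starts at 10:15 − 120 min = 08:15.
The intermission starts at 08:15 + 300 min = 13:15.
The meet-and-greet ends at 13:15 − 180 min = 10:15.

10:15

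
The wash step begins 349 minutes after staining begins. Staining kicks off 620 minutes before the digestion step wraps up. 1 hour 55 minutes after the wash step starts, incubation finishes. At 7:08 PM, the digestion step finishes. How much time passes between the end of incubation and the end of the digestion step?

2 h 36 min

Staining starts at 7:08 PM − 620 min = 8:48 AM.
The wash step starts at 8:48 AM + 349 min = 2:37 PM.
Incubation ends at 2:37 PM + 115 min = 4:32 PM.
From 4:32 PM to 7:08 PM is 2 h 36 min.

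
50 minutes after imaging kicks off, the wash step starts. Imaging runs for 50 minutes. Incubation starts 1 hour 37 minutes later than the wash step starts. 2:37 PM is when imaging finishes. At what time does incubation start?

4:14 PM

Imaging starts at 2:37 PM − 50 min = 1:47 PM.
The wash step starts at 1:47 PM + 50 min = 2:37 PM.
Incubation starts at 2:37 PM + 97 min = 4:14 PM.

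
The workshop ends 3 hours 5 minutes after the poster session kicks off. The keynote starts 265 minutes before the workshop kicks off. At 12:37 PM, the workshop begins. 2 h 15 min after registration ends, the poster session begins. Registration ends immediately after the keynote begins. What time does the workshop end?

1:32 PM

The keynote starts at 12:37 PM − 265 min = 8:12 AM.
So registration ends at 8:12 AM.
The poster session starts at 8:12 AM + 135 min = 10:27 AM.
The workshop ends at 10:27 AM + 185 min = 1:32 PM.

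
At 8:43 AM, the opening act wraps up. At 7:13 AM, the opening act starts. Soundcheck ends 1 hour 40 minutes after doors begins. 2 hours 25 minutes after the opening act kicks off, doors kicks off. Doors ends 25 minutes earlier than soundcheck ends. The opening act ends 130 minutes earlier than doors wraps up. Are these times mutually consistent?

Doors starts at 7:13 AM + 145 min = 9:38 AM.
Soundcheck ends at 9:38 AM + 100 min = 11:18 AM.
Doors ends at 11:18 AM − 25 min = 10:53 AM.
The opening act ends at 10:53 AM − 130 min = 8:43 AM.
That matches the stated 8:43 AM, so the schedule is consistent.

Yes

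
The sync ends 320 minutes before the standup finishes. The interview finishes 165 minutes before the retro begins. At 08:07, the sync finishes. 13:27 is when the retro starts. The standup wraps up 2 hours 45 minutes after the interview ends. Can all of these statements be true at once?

Yes

The interview ends at 13:27 − 165 min = 10:42.
The standup ends at 10:42 + 165 min = 13:27.
The sync ends at 13:27 − 320 min = 08:07.
That matches the stated 08:07, so the schedule is consistent.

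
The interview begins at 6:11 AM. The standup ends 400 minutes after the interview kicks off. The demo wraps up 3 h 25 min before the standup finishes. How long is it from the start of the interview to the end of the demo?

3 h 15 min

The standup ends at 6:11 AM + 400 min = 12:51 PM.
The demo ends at 12:51 PM − 205 min = 9:26 AM.
From 6:11 AM to 9:26 AM is 3 h 15 min.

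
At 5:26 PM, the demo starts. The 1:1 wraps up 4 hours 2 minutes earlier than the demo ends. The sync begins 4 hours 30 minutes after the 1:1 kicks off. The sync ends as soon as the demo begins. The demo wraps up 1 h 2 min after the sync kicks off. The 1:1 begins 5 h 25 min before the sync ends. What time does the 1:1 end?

The sync ends at 5:26 PM.
The 1:1 starts at 5:26 PM − 325 min = 12:01 PM.
The sync starts at 12:01 PM + 270 min = 4:31 PM.
The demo ends at 4:31 PM + 62 min = 5:33 PM.
The 1:1 ends at 5:33 PM − 242 min = 1:31 PM.

1:31 PM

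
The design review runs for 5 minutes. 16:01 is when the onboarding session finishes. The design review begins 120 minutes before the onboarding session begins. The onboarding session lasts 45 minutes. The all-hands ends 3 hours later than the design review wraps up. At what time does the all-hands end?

16:21

The onboarding session starts at 16:01 − 45 min = 15:16.
The design review starts at 15:16 − 120 min = 13:16.
The design review ends at 13:16 + 5 min = 13:21.
The all-hands ends at 13:21 + 180 min = 16:21.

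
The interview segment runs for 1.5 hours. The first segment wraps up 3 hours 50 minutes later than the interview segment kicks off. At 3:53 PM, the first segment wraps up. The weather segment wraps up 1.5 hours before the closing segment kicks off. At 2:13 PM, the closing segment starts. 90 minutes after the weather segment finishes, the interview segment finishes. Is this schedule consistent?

The weather segment ends at 2:13 PM − 90 min = 12:43 PM.
The interview segment ends at 12:43 PM + 90 min = 2:13 PM.
The interview segment starts at 2:13 PM − 90 min = 12:43 PM.
The first segment ends at 12:43 PM + 230 min = 4:33 PM.
But the first segment is also said to end at 3:53 PM — a 40-minute conflict.

No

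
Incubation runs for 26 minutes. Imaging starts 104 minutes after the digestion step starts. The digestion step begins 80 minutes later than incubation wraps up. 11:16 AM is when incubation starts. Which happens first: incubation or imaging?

incubation

Incubation ends at 11:16 AM + 26 min = 11:42 AM.
The digestion step starts at 11:42 AM + 80 min = 1:02 PM.
Imaging starts at 1:02 PM + 104 min = 2:46 PM.
Incubation starts at 11:16 AM and imaging starts at 2:46 PM, so incubation is first.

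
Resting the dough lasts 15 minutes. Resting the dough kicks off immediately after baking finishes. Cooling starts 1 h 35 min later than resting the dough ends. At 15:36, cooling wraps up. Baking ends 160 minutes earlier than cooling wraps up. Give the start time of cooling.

Baking ends at 15:36 − 160 min = 12:56.
So resting the dough starts at 12:56.
Resting the dough ends at 12:56 + 15 min = 13:11.
Cooling starts at 13:11 + 95 min = 14:46.

14:46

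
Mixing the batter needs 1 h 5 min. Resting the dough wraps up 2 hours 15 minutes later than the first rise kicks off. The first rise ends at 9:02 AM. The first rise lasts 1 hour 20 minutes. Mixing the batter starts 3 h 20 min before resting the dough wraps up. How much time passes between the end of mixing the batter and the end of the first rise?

80 minutes

The first rise starts at 9:02 AM − 80 min = 7:42 AM.
Resting the dough ends at 7:42 AM + 135 min = 9:57 AM.
Mixing the batter starts at 9:57 AM − 200 min = 6:37 AM.
Mixing the batter ends at 6:37 AM + 65 min = 7:42 AM.
From 7:42 AM to 9:02 AM is 80 minutes.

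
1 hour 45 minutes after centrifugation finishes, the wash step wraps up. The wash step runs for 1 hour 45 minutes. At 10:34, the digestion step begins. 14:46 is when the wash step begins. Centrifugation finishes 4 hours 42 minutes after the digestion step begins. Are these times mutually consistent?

Centrifugation ends at 10:34 + 282 min = 15:16.
The wash step ends at 15:16 + 105 min = 17:01.
The wash step starts at 17:01 − 105 min = 15:16.
But the wash step is also said to start at 14:46 — a 30-minute conflict.

No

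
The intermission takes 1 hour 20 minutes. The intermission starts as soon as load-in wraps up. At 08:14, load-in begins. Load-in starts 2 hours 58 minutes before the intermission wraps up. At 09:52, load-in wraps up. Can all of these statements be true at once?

Yes

The intermission starts at 09:52.
The intermission ends at 09:52 + 80 min = 11:12.
Load-in starts at 11:12 − 178 min = 08:14.
That matches the stated 08:14, so the schedule is consistent.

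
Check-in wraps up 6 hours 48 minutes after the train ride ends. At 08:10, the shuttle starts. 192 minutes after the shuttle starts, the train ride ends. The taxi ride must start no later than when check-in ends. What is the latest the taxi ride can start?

The train ride ends at 08:10 + 192 min = 11:22.
Check-in ends at 11:22 + 408 min = 18:10.
The taxi ride is bounded by check-in, so the latest it can start is 18:10.

18:10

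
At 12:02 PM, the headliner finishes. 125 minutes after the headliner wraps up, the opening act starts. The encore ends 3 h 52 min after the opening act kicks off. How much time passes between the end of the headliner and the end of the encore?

357 minutes

The opening act starts at 12:02 PM + 125 min = 2:07 PM.
The encore ends at 2:07 PM + 232 min = 5:59 PM.
From 12:02 PM to 5:59 PM is 357 minutes.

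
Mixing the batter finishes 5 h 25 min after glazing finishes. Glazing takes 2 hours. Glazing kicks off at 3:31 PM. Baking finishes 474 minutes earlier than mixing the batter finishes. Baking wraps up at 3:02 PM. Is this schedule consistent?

Yes

Glazing ends at 3:31 PM + 120 min = 5:31 PM.
Mixing the batter ends at 5:31 PM + 325 min = 10:56 PM.
Baking ends at 10:56 PM − 474 min = 3:02 PM.
That matches the stated 3:02 PM, so the schedule is consistent.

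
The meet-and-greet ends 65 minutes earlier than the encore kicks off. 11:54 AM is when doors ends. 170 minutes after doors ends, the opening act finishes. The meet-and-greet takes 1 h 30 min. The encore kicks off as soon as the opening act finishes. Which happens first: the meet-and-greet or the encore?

The opening act ends at 11:54 AM + 170 min = 2:44 PM.
So the encore starts at 2:44 PM.
The meet-and-greet ends at 2:44 PM − 65 min = 1:39 PM.
The meet-and-greet starts at 1:39 PM − 90 min = 12:09 PM.
The meet-and-greet starts at 12:09 PM and the encore starts at 2:44 PM, so the meet-and-greet is first.

the meet-and-greet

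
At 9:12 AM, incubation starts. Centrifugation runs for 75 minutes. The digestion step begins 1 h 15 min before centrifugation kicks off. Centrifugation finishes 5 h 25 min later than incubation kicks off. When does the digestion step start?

12:07 PM

Centrifugation ends at 9:12 AM + 325 min = 2:37 PM.
Centrifugation starts at 2:37 PM − 75 min = 1:22 PM.
The digestion step starts at 1:22 PM − 75 min = 12:07 PM.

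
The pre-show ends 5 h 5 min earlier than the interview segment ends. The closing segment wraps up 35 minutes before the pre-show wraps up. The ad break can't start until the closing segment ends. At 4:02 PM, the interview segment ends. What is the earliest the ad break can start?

10:22 AM

The pre-show ends at 4:02 PM − 305 min = 10:57 AM.
The closing segment ends at 10:57 AM − 35 min = 10:22 AM.
The ad break is bounded by the closing segment, so the earliest it can start is 10:22 AM.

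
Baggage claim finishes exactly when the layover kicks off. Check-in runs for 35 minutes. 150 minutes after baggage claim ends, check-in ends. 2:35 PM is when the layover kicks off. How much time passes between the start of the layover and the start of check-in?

Baggage claim ends at 2:35 PM.
Check-in ends at 2:35 PM + 150 min = 5:05 PM.
Check-in starts at 5:05 PM − 35 min = 4:30 PM.
From 2:35 PM to 4:30 PM is 115 minutes.

115 minutes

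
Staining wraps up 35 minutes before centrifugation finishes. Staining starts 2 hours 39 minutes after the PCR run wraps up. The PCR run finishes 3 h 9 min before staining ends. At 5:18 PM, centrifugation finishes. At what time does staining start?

Staining ends at 5:18 PM − 35 min = 4:43 PM.
The PCR run ends at 4:43 PM − 189 min = 1:34 PM.
Staining starts at 1:34 PM + 159 min = 4:13 PM.

4:13 PM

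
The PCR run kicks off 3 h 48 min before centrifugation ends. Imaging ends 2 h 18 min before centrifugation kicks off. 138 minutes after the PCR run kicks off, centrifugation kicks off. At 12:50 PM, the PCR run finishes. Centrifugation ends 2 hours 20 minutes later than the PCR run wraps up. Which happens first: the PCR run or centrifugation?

the PCR run

Centrifugation ends at 12:50 PM + 140 min = 3:10 PM.
The PCR run starts at 3:10 PM − 228 min = 11:22 AM.
Centrifugation starts at 11:22 AM + 138 min = 1:40 PM.
The PCR run starts at 11:22 AM and centrifugation starts at 1:40 PM, so the PCR run is first.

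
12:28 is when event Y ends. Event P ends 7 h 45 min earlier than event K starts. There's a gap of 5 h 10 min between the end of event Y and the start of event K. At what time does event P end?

09:53

Event K starts at 12:28 + 310 min = 17:38.
Event P ends at 17:38 − 465 min = 09:53.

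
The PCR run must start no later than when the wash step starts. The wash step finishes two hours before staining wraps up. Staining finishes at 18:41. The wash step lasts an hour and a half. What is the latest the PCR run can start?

The wash step ends at 18:41 − 120 min = 16:41.
The wash step starts at 16:41 − 90 min = 15:11.
The PCR run is bounded by the wash step, so the latest it can start is 15:11.

15:11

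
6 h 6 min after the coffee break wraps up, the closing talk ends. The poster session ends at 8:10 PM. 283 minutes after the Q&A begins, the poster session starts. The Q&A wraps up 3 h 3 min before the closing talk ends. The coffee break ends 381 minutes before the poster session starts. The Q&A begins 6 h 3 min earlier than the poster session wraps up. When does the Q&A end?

3:32 PM

The Q&A starts at 8:10 PM − 363 min = 2:07 PM.
The poster session starts at 2:07 PM + 283 min = 6:50 PM.
The coffee break ends at 6:50 PM − 381 min = 12:29 PM.
The closing talk ends at 12:29 PM + 366 min = 6:35 PM.
The Q&A ends at 6:35 PM − 183 min = 3:32 PM.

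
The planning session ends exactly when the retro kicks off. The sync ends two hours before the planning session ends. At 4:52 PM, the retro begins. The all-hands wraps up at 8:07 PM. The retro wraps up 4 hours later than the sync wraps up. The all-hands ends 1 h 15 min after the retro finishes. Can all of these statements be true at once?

Yes

The planning session ends at 4:52 PM.
The sync ends at 4:52 PM − 120 min = 2:52 PM.
The retro ends at 2:52 PM + 240 min = 6:52 PM.
The all-hands ends at 6:52 PM + 75 min = 8:07 PM.
That matches the stated 8:07 PM, so the schedule is consistent.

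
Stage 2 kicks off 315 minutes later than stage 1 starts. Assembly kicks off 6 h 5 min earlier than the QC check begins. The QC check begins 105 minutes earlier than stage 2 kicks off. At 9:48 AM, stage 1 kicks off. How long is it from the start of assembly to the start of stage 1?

Stage 2 starts at 9:48 AM + 315 min = 3:03 PM.
The QC check starts at 3:03 PM − 105 min = 1:18 PM.
Assembly starts at 1:18 PM − 365 min = 7:13 AM.
From 7:13 AM to 9:48 AM is 155 minutes.

155 minutes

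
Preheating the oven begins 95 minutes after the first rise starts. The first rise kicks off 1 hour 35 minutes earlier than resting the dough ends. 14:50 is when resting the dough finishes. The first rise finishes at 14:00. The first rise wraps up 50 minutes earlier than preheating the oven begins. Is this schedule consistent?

Yes

The first rise starts at 14:50 − 95 min = 13:15.
Preheating the oven starts at 13:15 + 95 min = 14:50.
The first rise ends at 14:50 − 50 min = 14:00.
That matches the stated 14:00, so the schedule is consistent.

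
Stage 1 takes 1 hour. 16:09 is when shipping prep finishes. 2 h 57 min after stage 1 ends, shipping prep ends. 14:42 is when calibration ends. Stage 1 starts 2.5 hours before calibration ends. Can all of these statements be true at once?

Yes

Stage 1 starts at 14:42 − 150 min = 12:12.
Stage 1 ends at 12:12 + 60 min = 13:12.
Shipping prep ends at 13:12 + 177 min = 16:09.
That matches the stated 16:09, so the schedule is consistent.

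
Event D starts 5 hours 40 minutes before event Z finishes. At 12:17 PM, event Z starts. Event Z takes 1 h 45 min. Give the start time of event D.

Event Z ends at 12:17 PM + 105 min = 2:02 PM.
Event D starts at 2:02 PM − 340 min = 8:22 AM.

8:22 AM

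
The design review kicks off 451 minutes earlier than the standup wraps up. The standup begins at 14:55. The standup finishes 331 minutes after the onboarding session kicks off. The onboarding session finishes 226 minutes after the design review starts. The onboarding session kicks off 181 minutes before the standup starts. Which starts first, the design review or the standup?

The onboarding session starts at 14:55 − 181 min = 11:54.
The standup ends at 11:54 + 331 min = 17:25.
The design review starts at 17:25 − 451 min = 09:54.
The design review starts at 09:54 and the standup starts at 14:55, so the design review is first.

the design review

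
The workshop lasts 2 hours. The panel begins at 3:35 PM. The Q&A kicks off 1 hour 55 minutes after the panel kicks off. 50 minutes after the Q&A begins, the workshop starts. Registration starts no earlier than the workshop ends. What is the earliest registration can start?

8:20 PM

The Q&A starts at 3:35 PM + 115 min = 5:30 PM.
The workshop starts at 5:30 PM + 50 min = 6:20 PM.
The workshop ends at 6:20 PM + 120 min = 8:20 PM.
Registration is bounded by the workshop, so the earliest it can start is 8:20 PM.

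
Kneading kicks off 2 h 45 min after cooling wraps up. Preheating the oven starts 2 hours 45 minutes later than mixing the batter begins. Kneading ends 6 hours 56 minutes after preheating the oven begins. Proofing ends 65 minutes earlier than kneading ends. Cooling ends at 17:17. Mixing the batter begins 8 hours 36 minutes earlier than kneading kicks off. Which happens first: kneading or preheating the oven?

Kneading starts at 17:17 + 165 min = 20:02.
Mixing the batter starts at 20:02 − 516 min = 11:26.
Preheating the oven starts at 11:26 + 165 min = 14:11.
Kneading starts at 20:02 and preheating the oven starts at 14:11, so preheating the oven is first.

preheating the oven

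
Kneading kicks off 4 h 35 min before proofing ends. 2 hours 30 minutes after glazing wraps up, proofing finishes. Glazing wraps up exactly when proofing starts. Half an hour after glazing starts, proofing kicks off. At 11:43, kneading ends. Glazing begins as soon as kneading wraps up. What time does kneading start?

10:08

Glazing starts at 11:43.
Proofing starts at 11:43 + 30 min = 12:13.
So glazing ends at 12:13.
Proofing ends at 12:13 + 150 min = 14:43.
Kneading starts at 14:43 − 275 min = 10:08.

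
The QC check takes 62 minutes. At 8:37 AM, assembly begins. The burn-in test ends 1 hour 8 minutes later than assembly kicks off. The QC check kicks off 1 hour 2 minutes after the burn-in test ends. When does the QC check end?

The burn-in test ends at 8:37 AM + 68 min = 9:45 AM.
The QC check starts at 9:45 AM + 62 min = 10:47 AM.
The QC check ends at 10:47 AM + 62 min = 11:49 AM.

11:49 AM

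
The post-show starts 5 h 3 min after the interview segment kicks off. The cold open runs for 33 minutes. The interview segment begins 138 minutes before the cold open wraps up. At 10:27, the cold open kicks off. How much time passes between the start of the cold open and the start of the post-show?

The cold open ends at 10:27 + 33 min = 11:00.
The interview segment starts at 11:00 − 138 min = 08:42.
The post-show starts at 08:42 + 303 min = 13:45.
From 10:27 to 13:45 is 3 h 18 min.

3 h 18 min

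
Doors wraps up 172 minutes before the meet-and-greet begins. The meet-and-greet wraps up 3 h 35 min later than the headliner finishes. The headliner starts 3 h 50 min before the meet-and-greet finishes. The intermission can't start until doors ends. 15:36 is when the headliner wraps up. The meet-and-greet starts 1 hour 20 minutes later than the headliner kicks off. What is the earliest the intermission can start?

13:49

The meet-and-greet ends at 15:36 + 215 min = 19:11.
The headliner starts at 19:11 − 230 min = 15:21.
The meet-and-greet starts at 15:21 + 80 min = 16:41.
Doors ends at 16:41 − 172 min = 13:49.
The intermission is bounded by doors, so the earliest it can start is 13:49.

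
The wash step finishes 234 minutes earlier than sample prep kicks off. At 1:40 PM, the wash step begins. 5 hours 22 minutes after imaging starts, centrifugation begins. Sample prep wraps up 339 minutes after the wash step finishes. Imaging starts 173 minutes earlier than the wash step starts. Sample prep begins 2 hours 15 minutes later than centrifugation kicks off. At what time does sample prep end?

Imaging starts at 1:40 PM − 173 min = 10:47 AM.
Centrifugation starts at 10:47 AM + 322 min = 4:09 PM.
Sample prep starts at 4:09 PM + 135 min = 6:24 PM.
The wash step ends at 6:24 PM − 234 min = 2:30 PM.
Sample prep ends at 2:30 PM + 339 min = 8:09 PM.

8:09 PM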